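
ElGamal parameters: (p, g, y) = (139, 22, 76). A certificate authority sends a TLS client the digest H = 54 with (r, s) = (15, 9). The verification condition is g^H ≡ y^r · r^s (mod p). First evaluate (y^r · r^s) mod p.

129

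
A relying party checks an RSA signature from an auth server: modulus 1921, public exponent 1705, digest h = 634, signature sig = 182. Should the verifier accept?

accept

sig^2 ≡ 182^2 = 33124 ≡ 467
sig^4 ≡ 467^2 = 218089 ≡ 1016
sig^8 ≡ 1016^2 = 1032256 ≡ 679
sig^16 ≡ 679^2 = 461041 ≡ 1
sig^32 ≡ 1^2 = 1
sig^64 ≡ 1^2 = 1
sig^128 ≡ 1^2 = 1
sig^256 ≡ 1^2 = 1
sig^512 ≡ 1^2 = 1
sig^1024 ≡ 1^2 = 1
1705 = 1024 + 512 + 128 + 32 + 8 + 1, so sig^1705 ≡ 1·1·1·1·679·182 ≡ 634 (mod 1921)
Since 634 equals the digest 634, verification succeeds.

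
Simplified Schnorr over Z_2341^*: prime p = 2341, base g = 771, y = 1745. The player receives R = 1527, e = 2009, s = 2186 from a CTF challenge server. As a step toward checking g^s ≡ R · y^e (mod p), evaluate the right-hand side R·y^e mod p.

1501

1745^2009 mod 2341 = 1462
R · y^e ≡ 1527·1462 = 2232474 ≡ 1501 (mod 2341)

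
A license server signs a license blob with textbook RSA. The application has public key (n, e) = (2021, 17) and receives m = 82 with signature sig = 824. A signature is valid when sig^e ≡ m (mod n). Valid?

no

Squares mod 2021: sig^1≡824, sig^2≡1941, sig^4≡337, sig^8≡393, sig^16≡853
17 = 16 + 1, so sig^17 ≡ 853·824 ≡ 1585 (mod 2021)
1585 ≠ 82, so verification fails.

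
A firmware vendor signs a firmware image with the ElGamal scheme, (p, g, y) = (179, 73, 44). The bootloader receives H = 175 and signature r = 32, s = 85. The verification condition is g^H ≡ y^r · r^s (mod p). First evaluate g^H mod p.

111

73^2 = 5329 ≡ 138
73^4 ≡ 138^2 = 19044 ≡ 70
73^8 ≡ 70^2 = 4900 ≡ 67
73^16 ≡ 67^2 = 4489 ≡ 14
73^32 ≡ 14^2 = 196 ≡ 17
73^64 ≡ 17^2 = 289 ≡ 110
73^128 ≡ 110^2 = 12100 ≡ 107
175 = 128 + 32 + 8 + 4 + 2 + 1, so 73^175 ≡ 107·17·67·70·138·73 ≡ 111 (mod 179)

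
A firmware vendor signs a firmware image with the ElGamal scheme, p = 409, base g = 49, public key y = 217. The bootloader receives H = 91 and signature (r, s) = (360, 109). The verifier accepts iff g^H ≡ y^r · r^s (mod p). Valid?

Left side g^H mod p:
49^2 = 2401 ≡ 356
49^4 ≡ 356^2 = 126736 ≡ 355
49^8 ≡ 355^2 = 126025 ≡ 53
49^16 ≡ 53^2 = 2809 ≡ 355
49^32 ≡ 355^2 = 126025 ≡ 53
49^64 ≡ 53^2 = 2809 ≡ 355
91 = 64 + 16 + 8 + 2 + 1, so 49^91 ≡ 355·355·53·356·49 ≡ 360 (mod 409)
Right side y^r · r^s mod p:
217^2 = 47089 ≡ 54
217^4 ≡ 54^2 = 2916 ≡ 53
217^8 ≡ 53^2 = 2809 ≡ 355
217^16 ≡ 355^2 = 126025 ≡ 53
217^32 ≡ 53^2 = 2809 ≡ 355
217^64 ≡ 355^2 = 126025 ≡ 53
217^128 ≡ 53^2 = 2809 ≡ 355
217^256 ≡ 355^2 = 126025 ≡ 53
360 = 256 + 64 + 32 + 8, so 217^360 ≡ 53·53·355·355 ≡ 1 (mod 409)
360^2 = 129600 ≡ 356
360^4 ≡ 356^2 = 126736 ≡ 355
360^8 ≡ 355^2 = 126025 ≡ 53
360^16 ≡ 53^2 = 2809 ≡ 355
360^32 ≡ 355^2 = 126025 ≡ 53
360^64 ≡ 53^2 = 2809 ≡ 355
109 = 64 + 32 + 8 + 4 + 1, so 360^109 ≡ 355·53·53·355·360 ≡ 360 (mod 409)
1·360 = 360 ≡ 360 (mod 409)
360 ≡ 360 (mod 409), so the signature is genuine.

yes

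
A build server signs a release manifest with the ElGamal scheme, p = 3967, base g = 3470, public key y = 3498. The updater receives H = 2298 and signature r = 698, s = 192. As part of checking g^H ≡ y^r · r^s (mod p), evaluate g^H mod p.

3470^2 = 12040900 ≡ 1055
3470^4 ≡ 1055^2 = 1113025 ≡ 2265
3470^8 ≡ 2265^2 = 5130225 ≡ 894
3470^16 ≡ 894^2 = 799236 ≡ 1869
3470^32 ≡ 1869^2 = 3493161 ≡ 2201
3470^64 ≡ 2201^2 = 4844401 ≡ 694
3470^128 ≡ 694^2 = 481636 ≡ 1629
3470^256 ≡ 1629^2 = 2653641 ≡ 3685
3470^512 ≡ 3685^2 = 13579225 ≡ 184
3470^1024 ≡ 184^2 = 33856 ≡ 2120
3470^2048 ≡ 2120^2 = 4494400 ≡ 3756
2298 = 2048 + 128 + 64 + 32 + 16 + 8 + 2, so 3470^2298 ≡ 3756·1629·694·2201·1869·894·1055 ≡ 702 (mod 3967)

702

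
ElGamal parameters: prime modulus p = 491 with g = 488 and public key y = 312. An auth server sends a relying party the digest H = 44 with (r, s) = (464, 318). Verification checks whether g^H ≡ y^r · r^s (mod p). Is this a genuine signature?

forged

Left side g^H mod p:
Squares mod 491: 488^1≡488, 488^2≡9, 488^4≡81, 488^8≡178, 488^16≡260, 488^32≡333
44 = 32 + 8 + 4, so 488^44 ≡ 333·178·81 ≡ 196 (mod 491)
Right side y^r · r^s mod p:
Squares mod 491: 312^1≡312, 312^2≡126, 312^4≡164, 312^8≡382, 312^16≡97, 312^32≡80, 312^64≡17, 312^128≡289, 312^256≡51
464 = 256 + 128 + 64 + 16, so 312^464 ≡ 51·289·17·97 ≡ 111 (mod 491)
Squares mod 491: 464^1≡464, 464^2≡238, 464^4≡179, 464^8≡126, 464^16≡164, 464^32≡382, 464^64≡97, 464^128≡80, 464^256≡17
318 = 256 + 32 + 16 + 8 + 4 + 2, so 464^318 ≡ 17·382·164·126·179·238 ≡ 42 (mod 491)
111·42 = 4662 ≡ 243 (mod 491)
196 ≠ 243, so verification fails.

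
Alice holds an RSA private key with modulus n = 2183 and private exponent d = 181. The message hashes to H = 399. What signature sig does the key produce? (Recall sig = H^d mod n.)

Squares mod 2183: H^1≡399, H^2≡2025, H^4≡951, H^8≡639, H^16≡100, H^32≡1268, H^64≡1136, H^128≡343
181 = 128 + 32 + 16 + 4 + 1, so H^181 ≡ 343·1268·100·951·399 ≡ 1324 (mod 2183)

1324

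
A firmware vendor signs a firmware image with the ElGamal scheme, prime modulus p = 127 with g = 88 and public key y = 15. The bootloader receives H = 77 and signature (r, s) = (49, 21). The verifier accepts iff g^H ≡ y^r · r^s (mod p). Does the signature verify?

verifies

Left side g^H mod p:
88^77 mod 127 = 99
Right side y^r · r^s mod p:
15^49 mod 127 = 103
49^21 mod 127 = 107
103·107 = 11021 ≡ 99 (mod 127)
99 ≡ 99 (mod 127), so the signature is genuine.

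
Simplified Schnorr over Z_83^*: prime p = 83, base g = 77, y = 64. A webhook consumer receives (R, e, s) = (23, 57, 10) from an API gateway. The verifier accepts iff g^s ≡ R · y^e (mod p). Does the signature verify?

verifies

g^s mod p:
77^2 = 5929 ≡ 36
77^4 ≡ 36^2 = 1296 ≡ 51
77^8 ≡ 51^2 = 2601 ≡ 28
10 = 8 + 2, so 77^10 ≡ 28·36 ≡ 12 (mod 83)
R · y^e mod p:
64^2 = 4096 ≡ 29
64^4 ≡ 29^2 = 841 ≡ 11
64^8 ≡ 11^2 = 121 ≡ 38
64^16 ≡ 38^2 = 1444 ≡ 33
64^32 ≡ 33^2 = 1089 ≡ 10
57 = 32 + 16 + 8 + 1, so 64^57 ≡ 10·33·38·64 ≡ 33 (mod 83)
23·33 = 759 ≡ 12 (mod 83)
12 ≡ 12 (mod 83); signature holds.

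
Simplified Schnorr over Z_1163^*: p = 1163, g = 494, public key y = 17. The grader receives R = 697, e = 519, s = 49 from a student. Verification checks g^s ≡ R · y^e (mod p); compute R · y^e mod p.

367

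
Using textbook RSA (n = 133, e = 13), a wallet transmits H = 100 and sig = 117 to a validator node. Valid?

no

sig^2 ≡ 117^2 = 13689 ≡ 123
sig^4 ≡ 123^2 = 15129 ≡ 100
sig^8 ≡ 100^2 = 10000 ≡ 25
13 = 8 + 4 + 1, so sig^13 ≡ 25·100·117 ≡ 33 (mod 133)
The recovered value 33 does not match the digest 100.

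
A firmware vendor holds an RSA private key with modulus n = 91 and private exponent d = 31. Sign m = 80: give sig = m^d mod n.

24

Squares mod 91: m^1≡80, m^2≡30, m^4≡81, m^8≡9, m^16≡81
31 = 16 + 8 + 4 + 2 + 1, so m^31 ≡ 81·9·81·30·80 ≡ 24 (mod 91)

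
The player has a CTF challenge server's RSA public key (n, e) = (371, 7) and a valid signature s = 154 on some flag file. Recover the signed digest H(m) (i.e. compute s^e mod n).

315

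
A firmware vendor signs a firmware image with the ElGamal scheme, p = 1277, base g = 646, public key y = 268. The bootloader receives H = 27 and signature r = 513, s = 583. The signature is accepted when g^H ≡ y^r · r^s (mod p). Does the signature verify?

verifies

Left side g^H mod p:
646^2 = 417316 ≡ 1014
646^4 ≡ 1014^2 = 1028196 ≡ 211
646^8 ≡ 211^2 = 44521 ≡ 1103
646^16 ≡ 1103^2 = 1216609 ≡ 905
27 = 16 + 8 + 2 + 1, so 646^27 ≡ 905·1103·1014·646 ≡ 1034 (mod 1277)
Right side y^r · r^s mod p:
268^2 = 71824 ≡ 312
268^4 ≡ 312^2 = 97344 ≡ 292
268^8 ≡ 292^2 = 85264 ≡ 982
268^16 ≡ 982^2 = 964324 ≡ 189
268^32 ≡ 189^2 = 35721 ≡ 1242
268^64 ≡ 1242^2 = 1542564 ≡ 1225
268^128 ≡ 1225^2 = 1500625 ≡ 150
268^256 ≡ 150^2 = 22500 ≡ 791
268^512 ≡ 791^2 = 625681 ≡ 1228
513 = 512 + 1, so 268^513 ≡ 1228·268 ≡ 915 (mod 1277)
513^2 = 263169 ≡ 107
513^4 ≡ 107^2 = 11449 ≡ 1233
513^8 ≡ 1233^2 = 1520289 ≡ 659
513^16 ≡ 659^2 = 434281 ≡ 101
513^32 ≡ 101^2 = 10201 ≡ 1262
513^64 ≡ 1262^2 = 1592644 ≡ 225
513^128 ≡ 225^2 = 50625 ≡ 822
513^256 ≡ 822^2 = 675684 ≡ 151
513^512 ≡ 151^2 = 22801 ≡ 1092
583 = 512 + 64 + 4 + 2 + 1, so 513^583 ≡ 1092·225·1233·107·513 ≡ 745 (mod 1277)
915·745 = 681675 ≡ 1034 (mod 1277)
1034 ≡ 1034 (mod 1277), so the signature is genuine.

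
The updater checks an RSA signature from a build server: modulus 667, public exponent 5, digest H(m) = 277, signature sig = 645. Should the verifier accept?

sig^2 ≡ 645^2 = 416025 ≡ 484
sig^4 ≡ 484^2 = 234256 ≡ 139
5 = 4 + 1, so sig^5 ≡ 139·645 ≡ 277 (mod 667)
277 = H(m), so the signature checks out.

accept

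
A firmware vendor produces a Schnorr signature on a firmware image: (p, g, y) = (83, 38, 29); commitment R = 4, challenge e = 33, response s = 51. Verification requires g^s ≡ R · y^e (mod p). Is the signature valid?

valid

g^s mod p:
Squares mod 83: 38^1≡38, 38^2≡33, 38^4≡10, 38^8≡17, 38^16≡40, 38^32≡23
51 = 32 + 16 + 2 + 1, so 38^51 ≡ 23·40·33·38 ≡ 63 (mod 83)
R · y^e mod p:
Squares mod 83: 29^1≡29, 29^2≡11, 29^4≡38, 29^8≡33, 29^16≡10, 29^32≡17
33 = 32 + 1, so 29^33 ≡ 17·29 ≡ 78 (mod 83)
4·78 = 312 ≡ 63 (mod 83)
63 ≡ 63 (mod 83); signature holds.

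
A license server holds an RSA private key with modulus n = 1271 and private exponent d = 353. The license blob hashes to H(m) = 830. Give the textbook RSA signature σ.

672

(H(m))^2 ≡ 830^2 = 688900 ≡ 18
(H(m))^4 ≡ 18^2 = 324
(H(m))^8 ≡ 324^2 = 104976 ≡ 754
(H(m))^16 ≡ 754^2 = 568516 ≡ 379
(H(m))^32 ≡ 379^2 = 143641 ≡ 18
(H(m))^64 ≡ 18^2 = 324
(H(m))^128 ≡ 324^2 = 104976 ≡ 754
(H(m))^256 ≡ 754^2 = 568516 ≡ 379
353 = 256 + 64 + 32 + 1, so (H(m))^353 ≡ 379·324·18·830 ≡ 672 (mod 1271)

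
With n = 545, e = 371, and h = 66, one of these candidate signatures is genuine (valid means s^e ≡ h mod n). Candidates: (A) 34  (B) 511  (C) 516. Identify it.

B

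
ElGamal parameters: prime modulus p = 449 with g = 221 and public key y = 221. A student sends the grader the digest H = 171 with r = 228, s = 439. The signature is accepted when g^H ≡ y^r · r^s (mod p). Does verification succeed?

passes

Left side g^H mod p:
221^2 = 48841 ≡ 349
221^4 ≡ 349^2 = 121801 ≡ 122
221^8 ≡ 122^2 = 14884 ≡ 67
221^16 ≡ 67^2 = 4489 ≡ 448
221^32 ≡ 448^2 = 200704 ≡ 1
221^64 ≡ 1^2 = 1
221^128 ≡ 1^2 = 1
171 = 128 + 32 + 8 + 2 + 1, so 221^171 ≡ 1·1·67·349·221 ≡ 102 (mod 449)
Right side y^r · r^s mod p:
221^2 = 48841 ≡ 349
221^4 ≡ 349^2 = 121801 ≡ 122
221^8 ≡ 122^2 = 14884 ≡ 67
221^16 ≡ 67^2 = 4489 ≡ 448
221^32 ≡ 448^2 = 200704 ≡ 1
221^64 ≡ 1^2 = 1
221^128 ≡ 1^2 = 1
228 = 128 + 64 + 32 + 4, so 221^228 ≡ 1·1·1·122 ≡ 122 (mod 449)
228^2 = 51984 ≡ 349
228^4 ≡ 349^2 = 121801 ≡ 122
228^8 ≡ 122^2 = 14884 ≡ 67
228^16 ≡ 67^2 = 4489 ≡ 448
228^32 ≡ 448^2 = 200704 ≡ 1
228^64 ≡ 1^2 = 1
228^128 ≡ 1^2 = 1
228^256 ≡ 1^2 = 1
439 = 256 + 128 + 32 + 16 + 4 + 2 + 1, so 228^439 ≡ 1·1·1·448·122·349·228 ≡ 45 (mod 449)
122·45 = 5490 ≡ 102 (mod 449)
102 ≡ 102 (mod 449), so the signature is genuine.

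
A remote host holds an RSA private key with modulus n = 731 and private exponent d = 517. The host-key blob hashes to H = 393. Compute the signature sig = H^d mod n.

Squares mod 731: H^1≡393, H^2≡208, H^4≡135, H^8≡681, H^16≡307, H^32≡681, H^64≡307, H^128≡681, H^256≡307, H^512≡681
517 = 512 + 4 + 1, so H^517 ≡ 681·135·393 ≡ 49 (mod 731)

49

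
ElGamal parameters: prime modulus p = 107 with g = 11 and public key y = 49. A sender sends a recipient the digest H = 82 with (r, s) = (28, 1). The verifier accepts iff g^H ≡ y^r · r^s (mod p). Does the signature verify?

does not verify

Left side g^H mod p:
11^2 = 121 ≡ 14
11^4 ≡ 14^2 = 196 ≡ 89
11^8 ≡ 89^2 = 7921 ≡ 3
11^16 ≡ 3^2 = 9
11^32 ≡ 9^2 = 81
11^64 ≡ 81^2 = 6561 ≡ 34
82 = 64 + 16 + 2, so 11^82 ≡ 34·9·14 ≡ 4 (mod 107)
Right side y^r · r^s mod p:
49^2 = 2401 ≡ 47
49^4 ≡ 47^2 = 2209 ≡ 69
49^8 ≡ 69^2 = 4761 ≡ 53
49^16 ≡ 53^2 = 2809 ≡ 27
28 = 16 + 8 + 4, so 49^28 ≡ 27·53·69 ≡ 85 (mod 107)
28^1 mod 107 = 28
85·28 = 2380 ≡ 26 (mod 107)
4 ≠ 26, so verification fails.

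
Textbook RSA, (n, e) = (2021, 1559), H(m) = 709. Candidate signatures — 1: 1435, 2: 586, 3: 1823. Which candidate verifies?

Candidate 1: Squares mod 2021: 1435^1≡1435, 1435^2≡1847, 1435^4≡1982, 1435^8≡1521, 1435^16≡1417, 1435^32≡1036, 1435^64≡145, 1435^128≡815, 1435^256≡1337, 1435^512≡1005, 1435^1024≡1546; 1559 = 1024 + 512 + 16 + 4 + 2 + 1, so 1435^1559 ≡ 1546·1005·1417·1982·1847·1435 ≡ 709 (mod 2021)
  → matches H(m) = 709
Candidate 2: Squares mod 2021: 586^1≡586, 586^2≡1847, 586^4≡1982, 586^8≡1521, 586^16≡1417, 586^32≡1036, 586^64≡145, 586^128≡815, 586^256≡1337, 586^512≡1005, 586^1024≡1546; 1559 = 1024 + 512 + 16 + 4 + 2 + 1, so 586^1559 ≡ 1546·1005·1417·1982·1847·586 ≡ 1312 (mod 2021)
Candidate 3: Squares mod 2021: 1823^1≡1823, 1823^2≡805, 1823^4≡1305, 1823^8≡1343, 1823^16≡917, 1823^32≡153, 1823^64≡1178, 1823^128≡1278, 1823^256≡316, 1823^512≡827, 1823^1024≡831; 1559 = 1024 + 512 + 16 + 4 + 2 + 1, so 1823^1559 ≡ 831·827·917·1305·805·1823 ≡ 943 (mod 2021)

1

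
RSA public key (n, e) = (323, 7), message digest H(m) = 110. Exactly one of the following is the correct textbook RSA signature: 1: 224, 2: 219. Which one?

2

Candidate 1: 224^2 = 50176 ≡ 111; 224^4 ≡ 111^2 = 12321 ≡ 47; 7 = 4 + 2 + 1, so 224^7 ≡ 47·111·224 ≡ 317 (mod 323)
Candidate 2: 219^2 = 47961 ≡ 157; 219^4 ≡ 157^2 = 24649 ≡ 101; 7 = 4 + 2 + 1, so 219^7 ≡ 101·157·219 ≡ 110 (mod 323)
  → matches H(m) = 110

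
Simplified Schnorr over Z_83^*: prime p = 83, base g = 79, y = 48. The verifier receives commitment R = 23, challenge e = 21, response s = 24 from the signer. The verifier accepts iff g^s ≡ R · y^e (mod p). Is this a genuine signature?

forged

g^s mod p:
79^24 mod 83 = 38
R · y^e mod p:
48^21 mod 83 = 31
23·31 = 713 ≡ 49 (mod 83)
38 ≠ 49; the check fails.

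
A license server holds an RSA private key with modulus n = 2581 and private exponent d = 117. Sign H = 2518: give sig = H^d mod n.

H^2 ≡ 2518^2 = 6340324 ≡ 1388
H^4 ≡ 1388^2 = 1926544 ≡ 1118
H^8 ≡ 1118^2 = 1249924 ≡ 720
H^16 ≡ 720^2 = 518400 ≡ 2200
H^32 ≡ 2200^2 = 4840000 ≡ 625
H^64 ≡ 625^2 = 390625 ≡ 894
117 = 64 + 32 + 16 + 4 + 1, so H^117 ≡ 894·625·2200·1118·2518 ≡ 1660 (mod 2581)

1660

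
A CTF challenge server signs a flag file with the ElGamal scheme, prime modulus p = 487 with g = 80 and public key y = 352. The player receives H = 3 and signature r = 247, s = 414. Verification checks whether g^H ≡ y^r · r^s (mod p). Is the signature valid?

valid

Left side g^H mod p:
Squares mod 487: 80^1≡80, 80^2≡69
3 = 2 + 1, so 80^3 ≡ 69·80 ≡ 163 (mod 487)
Right side y^r · r^s mod p:
Squares mod 487: 352^1≡352, 352^2≡206, 352^4≡67, 352^8≡106, 352^16≡35, 352^32≡251, 352^64≡178, 352^128≡29
247 = 128 + 64 + 32 + 16 + 4 + 2 + 1, so 352^247 ≡ 29·178·251·35·67·206·352 ≡ 420 (mod 487)
Squares mod 487: 247^1≡247, 247^2≡134, 247^4≡424, 247^8≡73, 247^16≡459, 247^32≡297, 247^64≡62, 247^128≡435, 247^256≡269
414 = 256 + 128 + 16 + 8 + 4 + 2, so 247^414 ≡ 269·435·459·73·424·134 ≡ 361 (mod 487)
420·361 = 151620 ≡ 163 (mod 487)
163 ≡ 163 (mod 487), so the signature is genuine.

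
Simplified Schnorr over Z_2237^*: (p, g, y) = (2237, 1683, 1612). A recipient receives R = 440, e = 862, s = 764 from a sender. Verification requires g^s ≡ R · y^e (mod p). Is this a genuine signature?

genuine

g^s mod p:
1683^2 = 2832489 ≡ 447
1683^4 ≡ 447^2 = 199809 ≡ 716
1683^8 ≡ 716^2 = 512656 ≡ 383
1683^16 ≡ 383^2 = 146689 ≡ 1284
1683^32 ≡ 1284^2 = 1648656 ≡ 2224
1683^64 ≡ 2224^2 = 4946176 ≡ 169
1683^128 ≡ 169^2 = 28561 ≡ 1717
1683^256 ≡ 1717^2 = 2948089 ≡ 1960
1683^512 ≡ 1960^2 = 3841600 ≡ 671
764 = 512 + 128 + 64 + 32 + 16 + 8 + 4, so 1683^764 ≡ 671·1717·169·2224·1284·383·716 ≡ 1012 (mod 2237)
R · y^e mod p:
1612^2 = 2598544 ≡ 1387
1612^4 ≡ 1387^2 = 1923769 ≡ 2186
1612^8 ≡ 2186^2 = 4778596 ≡ 364
1612^16 ≡ 364^2 = 132496 ≡ 513
1612^32 ≡ 513^2 = 263169 ≡ 1440
1612^64 ≡ 1440^2 = 2073600 ≡ 2138
1612^128 ≡ 2138^2 = 4571044 ≡ 853
1612^256 ≡ 853^2 = 727609 ≡ 584
1612^512 ≡ 584^2 = 341056 ≡ 1032
862 = 512 + 256 + 64 + 16 + 8 + 4 + 2, so 1612^862 ≡ 1032·584·2138·513·364·2186·1387 ≡ 226 (mod 2237)
440·226 = 99440 ≡ 1012 (mod 2237)
1012 ≡ 1012 (mod 2237); signature holds.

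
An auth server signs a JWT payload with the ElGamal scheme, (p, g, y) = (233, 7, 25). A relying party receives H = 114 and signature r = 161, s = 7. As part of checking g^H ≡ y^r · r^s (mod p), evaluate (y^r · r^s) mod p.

214

Squares mod 233: 25^1≡25, 25^2≡159, 25^4≡117, 25^8≡175, 25^16≡102, 25^32≡152, 25^64≡37, 25^128≡204
161 = 128 + 32 + 1, so 25^161 ≡ 204·152·25 ≡ 9 (mod 233)
Squares mod 233: 161^1≡161, 161^2≡58, 161^4≡102
7 = 4 + 2 + 1, so 161^7 ≡ 102·58·161 ≡ 205 (mod 233)
y^r · r^s ≡ 9·205 = 1845 ≡ 214 (mod 233)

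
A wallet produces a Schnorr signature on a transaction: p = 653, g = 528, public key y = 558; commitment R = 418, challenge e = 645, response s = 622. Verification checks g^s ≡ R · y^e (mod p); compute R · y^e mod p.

558^2 = 311364 ≡ 536
558^4 ≡ 536^2 = 287296 ≡ 629
558^8 ≡ 629^2 = 395641 ≡ 576
558^16 ≡ 576^2 = 331776 ≡ 52
558^32 ≡ 52^2 = 2704 ≡ 92
558^64 ≡ 92^2 = 8464 ≡ 628
558^128 ≡ 628^2 = 394384 ≡ 625
558^256 ≡ 625^2 = 390625 ≡ 131
558^512 ≡ 131^2 = 17161 ≡ 183
645 = 512 + 128 + 4 + 1, so 558^645 ≡ 183·625·629·558 ≡ 103 (mod 653)
R · y^e ≡ 418·103 = 43054 ≡ 609 (mod 653)

609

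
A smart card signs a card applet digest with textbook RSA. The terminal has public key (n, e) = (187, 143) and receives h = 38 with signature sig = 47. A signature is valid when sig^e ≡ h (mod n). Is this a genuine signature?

Squares mod 187: sig^1≡47, sig^2≡152, sig^4≡103, sig^8≡137, sig^16≡69, sig^32≡86, sig^64≡103, sig^128≡137
143 = 128 + 8 + 4 + 2 + 1, so sig^143 ≡ 137·137·103·152·47 ≡ 38 (mod 187)
38 = h, so the signature checks out.

genuine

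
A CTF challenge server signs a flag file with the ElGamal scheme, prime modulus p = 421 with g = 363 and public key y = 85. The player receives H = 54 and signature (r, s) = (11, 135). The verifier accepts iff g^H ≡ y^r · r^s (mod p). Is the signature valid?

Left side g^H mod p:
363^54 mod 421 = 60
Right side y^r · r^s mod p:
85^11 mod 421 = 308
11^135 mod 421 = 33
308·33 = 10164 ≡ 60 (mod 421)
60 ≡ 60 (mod 421), so the signature is genuine.

valid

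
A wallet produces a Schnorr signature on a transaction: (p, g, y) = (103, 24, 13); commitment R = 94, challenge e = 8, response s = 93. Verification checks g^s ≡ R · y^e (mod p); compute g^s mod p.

37

24^2 = 576 ≡ 61
24^4 ≡ 61^2 = 3721 ≡ 13
24^8 ≡ 13^2 = 169 ≡ 66
24^16 ≡ 66^2 = 4356 ≡ 30
24^32 ≡ 30^2 = 900 ≡ 76
24^64 ≡ 76^2 = 5776 ≡ 8
93 = 64 + 16 + 8 + 4 + 1, so 24^93 ≡ 8·30·66·13·24 ≡ 37 (mod 103)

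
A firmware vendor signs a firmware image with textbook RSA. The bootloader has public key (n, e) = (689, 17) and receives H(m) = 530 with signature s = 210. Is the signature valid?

s^2 ≡ 210^2 = 44100 ≡ 4
s^4 ≡ 4^2 = 16
s^8 ≡ 16^2 = 256
s^16 ≡ 256^2 = 65536 ≡ 81
17 = 16 + 1, so s^17 ≡ 81·210 ≡ 474 (mod 689)
474 ≠ 530, so verification fails.

invalid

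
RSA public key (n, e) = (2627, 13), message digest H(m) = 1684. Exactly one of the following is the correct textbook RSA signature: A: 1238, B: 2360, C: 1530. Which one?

C

Candidate A: Squares mod 2627: 1238^1≡1238, 1238^2≡1103, 1238^4≡308, 1238^8≡292; 13 = 8 + 4 + 1, so 1238^13 ≡ 292·308·1238 ≡ 627 (mod 2627)
Candidate B: Squares mod 2627: 2360^1≡2360, 2360^2≡360, 2360^4≡877, 2360^8≡2045; 13 = 8 + 4 + 1, so 2360^13 ≡ 2045·877·2360 ≡ 2286 (mod 2627)
Candidate C: Squares mod 2627: 1530^1≡1530, 1530^2≡243, 1530^4≡1255, 1530^8≡1452; 13 = 8 + 4 + 1, so 1530^13 ≡ 1452·1255·1530 ≡ 1684 (mod 2627)
  → matches H(m) = 1684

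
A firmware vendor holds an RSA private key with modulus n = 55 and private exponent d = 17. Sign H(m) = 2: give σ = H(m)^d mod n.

(H(m))^2 ≡ 2^2 = 4
(H(m))^4 ≡ 4^2 = 16
(H(m))^8 ≡ 16^2 = 256 ≡ 36
(H(m))^16 ≡ 36^2 = 1296 ≡ 31
17 = 16 + 1, so (H(m))^17 ≡ 31·2 ≡ 7 (mod 55)

7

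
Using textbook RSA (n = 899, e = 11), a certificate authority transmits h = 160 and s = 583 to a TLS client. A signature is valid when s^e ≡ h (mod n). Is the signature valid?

valid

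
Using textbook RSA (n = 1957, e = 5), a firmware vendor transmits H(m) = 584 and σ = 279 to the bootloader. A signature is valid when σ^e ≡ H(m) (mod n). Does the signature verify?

verifies

σ^2 ≡ 279^2 = 77841 ≡ 1518
σ^4 ≡ 1518^2 = 2304324 ≡ 935
5 = 4 + 1, so σ^5 ≡ 935·279 ≡ 584 (mod 1957)
584 = H(m), so the signature checks out.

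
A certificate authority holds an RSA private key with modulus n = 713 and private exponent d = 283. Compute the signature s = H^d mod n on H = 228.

Squares mod 713: H^1≡228, H^2≡648, H^4≡660, H^8≡670, H^16≡423, H^32≡679, H^64≡443, H^128≡174, H^256≡330
283 = 256 + 16 + 8 + 2 + 1, so H^283 ≡ 330·423·670·648·228 ≡ 641 (mod 713)

641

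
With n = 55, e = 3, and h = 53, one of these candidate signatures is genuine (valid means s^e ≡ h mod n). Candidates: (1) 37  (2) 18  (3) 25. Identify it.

Candidate 1: Squares mod 55: 37^1≡37, 37^2≡49; 3 = 2 + 1, so 37^3 ≡ 49·37 ≡ 53 (mod 55)
  → matches h = 53
Candidate 2: Squares mod 55: 18^1≡18, 18^2≡49; 3 = 2 + 1, so 18^3 ≡ 49·18 ≡ 2 (mod 55)
Candidate 3: Squares mod 55: 25^1≡25, 25^2≡20; 3 = 2 + 1, so 25^3 ≡ 20·25 ≡ 5 (mod 55)

1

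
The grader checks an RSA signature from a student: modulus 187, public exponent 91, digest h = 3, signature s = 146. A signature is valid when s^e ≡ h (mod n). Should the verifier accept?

Squares mod 187: s^1≡146, s^2≡185, s^4≡4, s^8≡16, s^16≡69, s^32≡86, s^64≡103
91 = 64 + 16 + 8 + 2 + 1, so s^91 ≡ 103·69·16·185·146 ≡ 3 (mod 187)
Since 3 equals the digest 3, verification succeeds.

accept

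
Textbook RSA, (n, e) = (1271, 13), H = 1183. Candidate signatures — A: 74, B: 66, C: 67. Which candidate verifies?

Candidate A: Squares mod 1271: 74^1≡74, 74^2≡392, 74^4≡1144, 74^8≡877; 13 = 8 + 4 + 1, so 74^13 ≡ 877·1144·74 ≡ 389 (mod 1271)
Candidate B: Squares mod 1271: 66^1≡66, 66^2≡543, 66^4≡1248, 66^8≡529; 13 = 8 + 4 + 1, so 66^13 ≡ 529·1248·66 ≡ 250 (mod 1271)
Candidate C: Squares mod 1271: 67^1≡67, 67^2≡676, 67^4≡687, 67^8≡428; 13 = 8 + 4 + 1, so 67^13 ≡ 428·687·67 ≡ 1183 (mod 1271)
  → matches H = 1183

C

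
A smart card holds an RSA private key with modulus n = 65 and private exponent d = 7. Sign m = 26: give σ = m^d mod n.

26

m^7 mod 65 = 26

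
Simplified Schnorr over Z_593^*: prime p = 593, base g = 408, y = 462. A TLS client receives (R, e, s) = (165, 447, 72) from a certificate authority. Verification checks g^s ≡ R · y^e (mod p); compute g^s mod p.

Squares mod 593: 408^1≡408, 408^2≡424, 408^4≡97, 408^8≡514, 408^16≡311, 408^32≡62, 408^64≡286
72 = 64 + 8, so 408^72 ≡ 286·514 ≡ 533 (mod 593)

533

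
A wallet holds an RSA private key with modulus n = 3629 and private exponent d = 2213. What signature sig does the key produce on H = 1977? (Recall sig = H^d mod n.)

1578

H^2 ≡ 1977^2 = 3908529 ≡ 96
H^4 ≡ 96^2 = 9216 ≡ 1958
H^8 ≡ 1958^2 = 3833764 ≡ 1540
H^16 ≡ 1540^2 = 2371600 ≡ 1863
H^32 ≡ 1863^2 = 3470769 ≡ 1445
H^64 ≡ 1445^2 = 2088025 ≡ 1350
H^128 ≡ 1350^2 = 1822500 ≡ 742
H^256 ≡ 742^2 = 550564 ≡ 2585
H^512 ≡ 2585^2 = 6682225 ≡ 1236
H^1024 ≡ 1236^2 = 1527696 ≡ 3516
H^2048 ≡ 3516^2 = 12362256 ≡ 1882
2213 = 2048 + 128 + 32 + 4 + 1, so H^2213 ≡ 1882·742·1445·1958·1977 ≡ 1578 (mod 3629)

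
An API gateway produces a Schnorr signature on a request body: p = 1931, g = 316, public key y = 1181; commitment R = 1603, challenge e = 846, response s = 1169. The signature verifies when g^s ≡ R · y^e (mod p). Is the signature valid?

valid

g^s mod p:
316^2 = 99856 ≡ 1375
316^4 ≡ 1375^2 = 1890625 ≡ 176
316^8 ≡ 176^2 = 30976 ≡ 80
316^16 ≡ 80^2 = 6400 ≡ 607
316^32 ≡ 607^2 = 368449 ≡ 1559
316^64 ≡ 1559^2 = 2430481 ≡ 1283
316^128 ≡ 1283^2 = 1646089 ≡ 877
316^256 ≡ 877^2 = 769129 ≡ 591
316^512 ≡ 591^2 = 349281 ≡ 1701
316^1024 ≡ 1701^2 = 2893401 ≡ 763
1169 = 1024 + 128 + 16 + 1, so 316^1169 ≡ 763·877·607·316 ≡ 604 (mod 1931)
R · y^e mod p:
1181^2 = 1394761 ≡ 579
1181^4 ≡ 579^2 = 335241 ≡ 1178
1181^8 ≡ 1178^2 = 1387684 ≡ 1226
1181^16 ≡ 1226^2 = 1503076 ≡ 758
1181^32 ≡ 758^2 = 574564 ≡ 1057
1181^64 ≡ 1057^2 = 1117249 ≡ 1131
1181^128 ≡ 1131^2 = 1279161 ≡ 839
1181^256 ≡ 839^2 = 703921 ≡ 1037
1181^512 ≡ 1037^2 = 1075369 ≡ 1733
846 = 512 + 256 + 64 + 8 + 4 + 2, so 1181^846 ≡ 1733·1037·1131·1226·1178·579 ≡ 163 (mod 1931)
1603·163 = 261289 ≡ 604 (mod 1931)
604 ≡ 604 (mod 1931); signature holds.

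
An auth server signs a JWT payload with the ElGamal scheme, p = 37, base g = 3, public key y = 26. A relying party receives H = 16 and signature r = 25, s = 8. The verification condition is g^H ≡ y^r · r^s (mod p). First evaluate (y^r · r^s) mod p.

33

26^2 = 676 ≡ 10
26^4 ≡ 10^2 = 100 ≡ 26
26^8 ≡ 26^2 = 676 ≡ 10
26^16 ≡ 10^2 = 100 ≡ 26
25 = 16 + 8 + 1, so 26^25 ≡ 26·10·26 ≡ 26 (mod 37)
25^2 = 625 ≡ 33
25^4 ≡ 33^2 = 1089 ≡ 16
25^8 ≡ 16^2 = 256 ≡ 34
y^r · r^s ≡ 26·34 = 884 ≡ 33 (mod 37)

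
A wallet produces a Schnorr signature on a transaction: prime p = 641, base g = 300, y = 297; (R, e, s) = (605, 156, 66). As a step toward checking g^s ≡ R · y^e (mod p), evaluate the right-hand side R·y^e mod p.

Squares mod 641: 297^1≡297, 297^2≡392, 297^4≡465, 297^8≡208, 297^16≡317, 297^32≡493, 297^64≡110, 297^128≡562
156 = 128 + 16 + 8 + 4, so 297^156 ≡ 562·317·208·465 ≡ 560 (mod 641)
R · y^e ≡ 605·560 = 338800 ≡ 352 (mod 641)

352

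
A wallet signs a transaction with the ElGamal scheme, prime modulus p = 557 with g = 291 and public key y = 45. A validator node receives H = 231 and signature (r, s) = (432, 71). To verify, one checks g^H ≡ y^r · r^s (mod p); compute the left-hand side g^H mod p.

291^2 = 84681 ≡ 17
291^4 ≡ 17^2 = 289
291^8 ≡ 289^2 = 83521 ≡ 528
291^16 ≡ 528^2 = 278784 ≡ 284
291^32 ≡ 284^2 = 80656 ≡ 448
291^64 ≡ 448^2 = 200704 ≡ 184
291^128 ≡ 184^2 = 33856 ≡ 436
231 = 128 + 64 + 32 + 4 + 2 + 1, so 291^231 ≡ 436·184·448·289·17·291 ≡ 459 (mod 557)

459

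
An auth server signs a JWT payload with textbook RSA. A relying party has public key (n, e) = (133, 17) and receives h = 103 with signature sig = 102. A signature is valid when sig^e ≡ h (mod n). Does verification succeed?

fails

sig^2 ≡ 102^2 = 10404 ≡ 30
sig^4 ≡ 30^2 = 900 ≡ 102
sig^8 ≡ 102^2 = 10404 ≡ 30
sig^16 ≡ 30^2 = 900 ≡ 102
17 = 16 + 1, so sig^17 ≡ 102·102 ≡ 30 (mod 133)
The recovered value 30 does not match the digest 103.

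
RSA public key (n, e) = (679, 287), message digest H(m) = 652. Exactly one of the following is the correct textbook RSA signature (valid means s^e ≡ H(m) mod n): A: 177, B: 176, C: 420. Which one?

B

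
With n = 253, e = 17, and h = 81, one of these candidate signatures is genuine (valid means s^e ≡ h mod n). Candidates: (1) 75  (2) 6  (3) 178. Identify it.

1

Candidate 1: Squares mod 253: 75^1≡75, 75^2≡59, 75^4≡192, 75^8≡179, 75^16≡163; 17 = 16 + 1, so 75^17 ≡ 163·75 ≡ 81 (mod 253)
  → matches h = 81
Candidate 2: Squares mod 253: 6^1≡6, 6^2≡36, 6^4≡31, 6^8≡202, 6^16≡71; 17 = 16 + 1, so 6^17 ≡ 71·6 ≡ 173 (mod 253)
Candidate 3: Squares mod 253: 178^1≡178, 178^2≡59, 178^4≡192, 178^8≡179, 178^16≡163; 17 = 16 + 1, so 178^17 ≡ 163·178 ≡ 172 (mod 253)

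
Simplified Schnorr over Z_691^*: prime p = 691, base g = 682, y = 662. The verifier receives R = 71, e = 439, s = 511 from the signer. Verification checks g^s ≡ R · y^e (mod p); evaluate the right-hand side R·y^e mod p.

662^2 = 438244 ≡ 150
662^4 ≡ 150^2 = 22500 ≡ 388
662^8 ≡ 388^2 = 150544 ≡ 597
662^16 ≡ 597^2 = 356409 ≡ 544
662^32 ≡ 544^2 = 295936 ≡ 188
662^64 ≡ 188^2 = 35344 ≡ 103
662^128 ≡ 103^2 = 10609 ≡ 244
662^256 ≡ 244^2 = 59536 ≡ 110
439 = 256 + 128 + 32 + 16 + 4 + 2 + 1, so 662^439 ≡ 110·244·188·544·388·150·662 ≡ 350 (mod 691)
R · y^e ≡ 71·350 = 24850 ≡ 665 (mod 691)

665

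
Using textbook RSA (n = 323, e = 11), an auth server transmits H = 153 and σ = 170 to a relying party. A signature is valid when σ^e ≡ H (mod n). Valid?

no

σ^11 mod 323 = 170
170 ≠ 153, so verification fails.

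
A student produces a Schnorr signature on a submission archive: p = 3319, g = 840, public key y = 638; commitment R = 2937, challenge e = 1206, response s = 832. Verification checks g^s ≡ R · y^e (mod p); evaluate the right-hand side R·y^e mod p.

2273

638^2 = 407044 ≡ 2126
638^4 ≡ 2126^2 = 4519876 ≡ 2717
638^8 ≡ 2717^2 = 7382089 ≡ 633
638^16 ≡ 633^2 = 400689 ≡ 2409
638^32 ≡ 2409^2 = 5803281 ≡ 1669
638^64 ≡ 1669^2 = 2785561 ≡ 920
638^128 ≡ 920^2 = 846400 ≡ 55
638^256 ≡ 55^2 = 3025
638^512 ≡ 3025^2 = 9150625 ≡ 142
638^1024 ≡ 142^2 = 20164 ≡ 250
1206 = 1024 + 128 + 32 + 16 + 4 + 2, so 638^1206 ≡ 250·55·1669·2409·2717·2126 ≡ 107 (mod 3319)
R · y^e ≡ 2937·107 = 314259 ≡ 2273 (mod 3319)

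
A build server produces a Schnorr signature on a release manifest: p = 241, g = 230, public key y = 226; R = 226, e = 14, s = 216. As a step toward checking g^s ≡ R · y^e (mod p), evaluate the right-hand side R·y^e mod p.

226^2 = 51076 ≡ 225
226^4 ≡ 225^2 = 50625 ≡ 15
226^8 ≡ 15^2 = 225
14 = 8 + 4 + 2, so 226^14 ≡ 225·15·225 ≡ 225 (mod 241)
R · y^e ≡ 226·225 = 50850 ≡ 240 (mod 241)

240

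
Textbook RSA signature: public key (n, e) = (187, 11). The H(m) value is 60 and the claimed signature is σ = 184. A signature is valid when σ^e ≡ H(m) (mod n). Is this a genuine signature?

σ^2 ≡ 184^2 = 33856 ≡ 9
σ^4 ≡ 9^2 = 81
σ^8 ≡ 81^2 = 6561 ≡ 16
11 = 8 + 2 + 1, so σ^11 ≡ 16·9·184 ≡ 129 (mod 187)
σ^11 mod 187 = 129, but H(m) = 60.

forged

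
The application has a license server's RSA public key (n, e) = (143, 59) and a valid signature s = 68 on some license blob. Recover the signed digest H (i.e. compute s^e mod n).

61

Squares mod 143: s^1≡68, s^2≡48, s^4≡16, s^8≡113, s^16≡42, s^32≡48
59 = 32 + 16 + 8 + 2 + 1, so s^59 ≡ 48·42·113·48·68 ≡ 61 (mod 143)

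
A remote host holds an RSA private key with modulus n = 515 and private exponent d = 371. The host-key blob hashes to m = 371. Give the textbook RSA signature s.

Squares mod 515: m^1≡371, m^2≡136, m^4≡471, m^8≡391, m^16≡441, m^32≡326, m^64≡186, m^128≡91, m^256≡41
371 = 256 + 64 + 32 + 16 + 2 + 1, so m^371 ≡ 41·186·326·441·136·371 ≡ 511 (mod 515)

511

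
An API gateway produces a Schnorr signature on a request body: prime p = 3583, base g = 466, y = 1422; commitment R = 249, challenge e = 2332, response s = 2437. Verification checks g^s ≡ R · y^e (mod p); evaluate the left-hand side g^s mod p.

670

Squares mod 3583: 466^1≡466, 466^2≡2176, 466^4≡1833, 466^8≡2618, 466^16≡3228, 466^32≡620, 466^64≡1019, 466^128≡2874, 466^256≡1061, 466^512≡659, 466^1024≡738, 466^2048≡28
2437 = 2048 + 256 + 128 + 4 + 1, so 466^2437 ≡ 28·1061·2874·1833·466 ≡ 670 (mod 3583)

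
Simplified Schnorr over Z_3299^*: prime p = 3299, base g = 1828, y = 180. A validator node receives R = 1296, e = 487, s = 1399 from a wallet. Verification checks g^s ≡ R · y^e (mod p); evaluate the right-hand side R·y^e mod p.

180^2 = 32400 ≡ 2709
180^4 ≡ 2709^2 = 7338681 ≡ 1705
180^8 ≡ 1705^2 = 2907025 ≡ 606
180^16 ≡ 606^2 = 367236 ≡ 1047
180^32 ≡ 1047^2 = 1096209 ≡ 941
180^64 ≡ 941^2 = 885481 ≡ 1349
180^128 ≡ 1349^2 = 1819801 ≡ 2052
180^256 ≡ 2052^2 = 4210704 ≡ 1180
487 = 256 + 128 + 64 + 32 + 4 + 2 + 1, so 180^487 ≡ 1180·2052·1349·941·1705·2709·180 ≡ 784 (mod 3299)
R · y^e ≡ 1296·784 = 1016064 ≡ 3271 (mod 3299)

3271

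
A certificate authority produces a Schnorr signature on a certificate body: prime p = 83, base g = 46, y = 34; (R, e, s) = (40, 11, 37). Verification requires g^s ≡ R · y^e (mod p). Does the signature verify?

g^s mod p:
46^2 = 2116 ≡ 41
46^4 ≡ 41^2 = 1681 ≡ 21
46^8 ≡ 21^2 = 441 ≡ 26
46^16 ≡ 26^2 = 676 ≡ 12
46^32 ≡ 12^2 = 144 ≡ 61
37 = 32 + 4 + 1, so 46^37 ≡ 61·21·46 ≡ 79 (mod 83)
R · y^e mod p:
34^2 = 1156 ≡ 77
34^4 ≡ 77^2 = 5929 ≡ 36
34^8 ≡ 36^2 = 1296 ≡ 51
11 = 8 + 2 + 1, so 34^11 ≡ 51·77·34 ≡ 54 (mod 83)
40·54 = 2160 ≡ 2 (mod 83)
79 ≠ 2; the check fails.

does not verify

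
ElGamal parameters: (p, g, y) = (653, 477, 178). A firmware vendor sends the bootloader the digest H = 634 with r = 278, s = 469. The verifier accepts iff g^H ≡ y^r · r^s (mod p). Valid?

Left side g^H mod p:
477^2 = 227529 ≡ 285
477^4 ≡ 285^2 = 81225 ≡ 253
477^8 ≡ 253^2 = 64009 ≡ 15
477^16 ≡ 15^2 = 225
477^32 ≡ 225^2 = 50625 ≡ 344
477^64 ≡ 344^2 = 118336 ≡ 143
477^128 ≡ 143^2 = 20449 ≡ 206
477^256 ≡ 206^2 = 42436 ≡ 644
477^512 ≡ 644^2 = 414736 ≡ 81
634 = 512 + 64 + 32 + 16 + 8 + 2, so 477^634 ≡ 81·143·344·225·15·285 ≡ 329 (mod 653)
Right side y^r · r^s mod p:
178^2 = 31684 ≡ 340
178^4 ≡ 340^2 = 115600 ≡ 19
178^8 ≡ 19^2 = 361
178^16 ≡ 361^2 = 130321 ≡ 374
178^32 ≡ 374^2 = 139876 ≡ 134
178^64 ≡ 134^2 = 17956 ≡ 325
178^128 ≡ 325^2 = 105625 ≡ 492
178^256 ≡ 492^2 = 242064 ≡ 454
278 = 256 + 16 + 4 + 2, so 178^278 ≡ 454·374·19·340 ≡ 186 (mod 653)
278^2 = 77284 ≡ 230
278^4 ≡ 230^2 = 52900 ≡ 7
278^8 ≡ 7^2 = 49
278^16 ≡ 49^2 = 2401 ≡ 442
278^32 ≡ 442^2 = 195364 ≡ 117
278^64 ≡ 117^2 = 13689 ≡ 629
278^128 ≡ 629^2 = 395641 ≡ 576
278^256 ≡ 576^2 = 331776 ≡ 52
469 = 256 + 128 + 64 + 16 + 4 + 1, so 278^469 ≡ 52·576·629·442·7·278 ≡ 42 (mod 653)
186·42 = 7812 ≡ 629 (mod 653)
329 ≠ 629, so verification fails.

no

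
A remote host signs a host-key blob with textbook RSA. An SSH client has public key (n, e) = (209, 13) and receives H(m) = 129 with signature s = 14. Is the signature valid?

Squares mod 209: s^1≡14, s^2≡196, s^4≡169, s^8≡137
13 = 8 + 4 + 1, so s^13 ≡ 137·169·14 ≡ 192 (mod 209)
The recovered value 192 does not match the digest 129.

invalid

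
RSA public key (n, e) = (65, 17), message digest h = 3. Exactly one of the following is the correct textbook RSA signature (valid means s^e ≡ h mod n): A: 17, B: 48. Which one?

Candidate A: Squares mod 65: 17^1≡17, 17^2≡29, 17^4≡61, 17^8≡16, 17^16≡61; 17 = 16 + 1, so 17^17 ≡ 61·17 ≡ 62 (mod 65)
Candidate B: Squares mod 65: 48^1≡48, 48^2≡29, 48^4≡61, 48^8≡16, 48^16≡61; 17 = 16 + 1, so 48^17 ≡ 61·48 ≡ 3 (mod 65)
  → matches h = 3

B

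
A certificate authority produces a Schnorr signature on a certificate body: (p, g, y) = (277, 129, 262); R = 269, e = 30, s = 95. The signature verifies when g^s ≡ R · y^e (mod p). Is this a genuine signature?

genuine

g^s mod p:
Squares mod 277: 129^1≡129, 129^2≡21, 129^4≡164, 129^8≡27, 129^16≡175, 129^32≡155, 129^64≡203
95 = 64 + 16 + 8 + 4 + 2 + 1, so 129^95 ≡ 203·175·27·164·21·129 ≡ 216 (mod 277)
R · y^e mod p:
Squares mod 277: 262^1≡262, 262^2≡225, 262^4≡211, 262^8≡201, 262^16≡236
30 = 16 + 8 + 4 + 2, so 262^30 ≡ 236·201·211·225 ≡ 250 (mod 277)
269·250 = 67250 ≡ 216 (mod 277)
216 ≡ 216 (mod 277); signature holds.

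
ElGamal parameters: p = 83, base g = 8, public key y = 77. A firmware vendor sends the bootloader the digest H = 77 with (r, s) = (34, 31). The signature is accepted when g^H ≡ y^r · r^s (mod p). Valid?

yes

Left side g^H mod p:
Squares mod 83: 8^1≡8, 8^2≡64, 8^4≡29, 8^8≡11, 8^16≡38, 8^32≡33, 8^64≡10
77 = 64 + 8 + 4 + 1, so 8^77 ≡ 10·11·29·8 ≡ 39 (mod 83)
Right side y^r · r^s mod p:
Squares mod 83: 77^1≡77, 77^2≡36, 77^4≡51, 77^8≡28, 77^16≡37, 77^32≡41
34 = 32 + 2, so 77^34 ≡ 41·36 ≡ 65 (mod 83)
Squares mod 83: 34^1≡34, 34^2≡77, 34^4≡36, 34^8≡51, 34^16≡28
31 = 16 + 8 + 4 + 2 + 1, so 34^31 ≡ 28·51·36·77·34 ≡ 67 (mod 83)
65·67 = 4355 ≡ 39 (mod 83)
39 ≡ 39 (mod 83), so the signature is genuine.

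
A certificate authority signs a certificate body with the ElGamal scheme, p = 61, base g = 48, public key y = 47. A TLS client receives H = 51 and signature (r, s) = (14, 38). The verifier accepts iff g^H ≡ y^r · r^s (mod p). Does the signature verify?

Left side g^H mod p:
Squares mod 61: 48^1≡48, 48^2≡47, 48^4≡13, 48^8≡47, 48^16≡13, 48^32≡47
51 = 32 + 16 + 2 + 1, so 48^51 ≡ 47·13·47·48 ≡ 60 (mod 61)
Right side y^r · r^s mod p:
Squares mod 61: 47^1≡47, 47^2≡13, 47^4≡47, 47^8≡13
14 = 8 + 4 + 2, so 47^14 ≡ 13·47·13 ≡ 13 (mod 61)
Squares mod 61: 14^1≡14, 14^2≡13, 14^4≡47, 14^8≡13, 14^16≡47, 14^32≡13
38 = 32 + 4 + 2, so 14^38 ≡ 13·47·13 ≡ 13 (mod 61)
13·13 = 169 ≡ 47 (mod 61)
60 ≠ 47, so verification fails.

does not verify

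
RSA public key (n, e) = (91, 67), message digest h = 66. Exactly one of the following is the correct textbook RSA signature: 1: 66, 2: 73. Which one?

1

Candidate 1: 66^2 = 4356 ≡ 79; 66^4 ≡ 79^2 = 6241 ≡ 53; 66^8 ≡ 53^2 = 2809 ≡ 79; 66^16 ≡ 79^2 = 6241 ≡ 53; 66^32 ≡ 53^2 = 2809 ≡ 79; 66^64 ≡ 79^2 = 6241 ≡ 53; 67 = 64 + 2 + 1, so 66^67 ≡ 53·79·66 ≡ 66 (mod 91)
  → matches h = 66
Candidate 2: 73^2 = 5329 ≡ 51; 73^4 ≡ 51^2 = 2601 ≡ 53; 73^8 ≡ 53^2 = 2809 ≡ 79; 73^16 ≡ 79^2 = 6241 ≡ 53; 73^32 ≡ 53^2 = 2809 ≡ 79; 73^64 ≡ 79^2 = 6241 ≡ 53; 67 = 64 + 2 + 1, so 73^67 ≡ 53·51·73 ≡ 31 (mod 91)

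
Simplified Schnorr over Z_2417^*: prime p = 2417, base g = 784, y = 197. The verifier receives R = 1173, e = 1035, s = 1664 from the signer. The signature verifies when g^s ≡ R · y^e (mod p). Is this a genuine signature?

genuine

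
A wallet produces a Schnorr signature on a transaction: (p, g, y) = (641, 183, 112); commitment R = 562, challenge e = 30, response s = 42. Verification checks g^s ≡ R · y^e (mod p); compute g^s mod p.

Squares mod 641: 183^1≡183, 183^2≡157, 183^4≡291, 183^8≡69, 183^16≡274, 183^32≡79
42 = 32 + 8 + 2, so 183^42 ≡ 79·69·157 ≡ 72 (mod 641)

72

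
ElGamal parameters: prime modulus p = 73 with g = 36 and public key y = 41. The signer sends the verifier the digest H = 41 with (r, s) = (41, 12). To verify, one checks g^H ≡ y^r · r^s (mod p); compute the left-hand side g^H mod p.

36^2 = 1296 ≡ 55
36^4 ≡ 55^2 = 3025 ≡ 32
36^8 ≡ 32^2 = 1024 ≡ 2
36^16 ≡ 2^2 = 4
36^32 ≡ 4^2 = 16
41 = 32 + 8 + 1, so 36^41 ≡ 16·2·36 ≡ 57 (mod 73)

57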